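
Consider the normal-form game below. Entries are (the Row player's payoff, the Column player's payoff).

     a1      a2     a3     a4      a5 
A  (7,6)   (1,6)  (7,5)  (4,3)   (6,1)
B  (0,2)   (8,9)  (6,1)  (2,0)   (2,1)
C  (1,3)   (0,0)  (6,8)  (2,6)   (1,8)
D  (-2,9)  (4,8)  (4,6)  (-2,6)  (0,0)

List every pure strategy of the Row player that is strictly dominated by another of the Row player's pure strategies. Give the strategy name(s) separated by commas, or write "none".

Nothing dominates A: B at a1 (7>0); C at a1 (7>1); D at a1 (7>-2).
B: no other strategy beats it everywhere (A at a2 (8>1); C at a2 (8>0); D at a1 (0>-2)).
C is strictly dominated by A (a1: 7>1, a2: 1>0, a3: 7>6, a4: 4>2, a5: 6>1).
D is strictly dominated by B (a1: 0>-2, a2: 8>4, a3: 6>4, a4: 2>-2, a5: 2>0).

C, D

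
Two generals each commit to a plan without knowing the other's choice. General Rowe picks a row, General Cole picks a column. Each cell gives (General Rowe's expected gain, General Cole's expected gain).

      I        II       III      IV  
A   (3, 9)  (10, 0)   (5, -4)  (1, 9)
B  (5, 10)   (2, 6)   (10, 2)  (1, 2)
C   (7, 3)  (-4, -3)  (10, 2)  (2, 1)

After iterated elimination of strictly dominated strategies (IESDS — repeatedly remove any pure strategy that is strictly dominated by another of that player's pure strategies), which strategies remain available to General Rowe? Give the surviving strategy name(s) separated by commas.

Column II is eliminated: I beats it against every remaining row (A: 9>0, B: 10>6, C: 3>-3).
For General Rowe, C strictly dominates A on the remaining columns (I: 7>3, III: 10>5, IV: 2>1); eliminate A.
For General Cole, I strictly dominates III on the remaining rows (B: 10>2, C: 3>2); eliminate III.
For General Rowe, C strictly dominates B on the remaining columns (I: 7>5, IV: 2>1); eliminate B.
For General Cole, I strictly dominates IV on the remaining rows (C: 3>1); eliminate IV.
Among the remaining strategies, none is strictly dominated by another pure strategy of the same player, so the elimination stops.
Surviving strategies — General Rowe: {C}; General Cole: {I}.

C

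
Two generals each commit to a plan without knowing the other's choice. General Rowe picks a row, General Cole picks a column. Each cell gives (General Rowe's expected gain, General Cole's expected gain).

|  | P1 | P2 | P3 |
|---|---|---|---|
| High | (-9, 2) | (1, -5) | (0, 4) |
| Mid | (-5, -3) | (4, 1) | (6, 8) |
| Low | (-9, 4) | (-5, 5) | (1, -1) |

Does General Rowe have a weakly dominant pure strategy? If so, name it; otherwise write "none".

Mid

Mid vs High: P1: -5>-9, P2: 4>1, P3: 6>0.
Mid vs Low: P1: -5>-9, P2: 4>-5, P3: 6>1.
Mid is at least as good as every other strategy against every opponent action, so it is weakly dominant.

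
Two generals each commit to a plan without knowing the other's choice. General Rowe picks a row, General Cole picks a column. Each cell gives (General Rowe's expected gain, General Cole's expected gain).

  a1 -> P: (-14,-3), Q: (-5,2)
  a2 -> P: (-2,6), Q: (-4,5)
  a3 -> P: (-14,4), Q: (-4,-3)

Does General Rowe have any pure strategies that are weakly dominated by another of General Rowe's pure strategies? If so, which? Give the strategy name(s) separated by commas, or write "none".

a1, a3

a2 weakly dominates a1 — P: -2>-14, Q: -4>-5.
Nothing dominates a2: a1 at P (-2>-14); a3 at P (-2>-14).
a2 weakly dominates a3 — P: -2>-14, Q: -4=-4.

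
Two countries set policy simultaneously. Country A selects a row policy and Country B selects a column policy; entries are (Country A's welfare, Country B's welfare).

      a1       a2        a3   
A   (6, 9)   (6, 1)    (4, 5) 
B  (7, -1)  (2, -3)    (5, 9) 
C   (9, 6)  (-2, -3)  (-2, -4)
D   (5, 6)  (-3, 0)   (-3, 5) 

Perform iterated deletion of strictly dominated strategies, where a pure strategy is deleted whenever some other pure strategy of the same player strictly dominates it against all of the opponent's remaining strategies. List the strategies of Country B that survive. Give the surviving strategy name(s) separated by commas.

a1, a3

For Country A, A strictly dominates D on the remaining columns (a1: 6>5, a2: 6>-3, a3: 4>-3); eliminate D.
Country B's strategy a2 is strictly dominated by a1 (A: 9>1, B: -1>-3, C: 6>-3) and is removed.
For Country A, B strictly dominates A on the remaining columns (a1: 7>6, a3: 5>4); eliminate A.
Among the remaining strategies, none is strictly dominated by another pure strategy of the same player, so the elimination stops.
Surviving strategies — Country A: {B, C}; Country B: {a1, a3}.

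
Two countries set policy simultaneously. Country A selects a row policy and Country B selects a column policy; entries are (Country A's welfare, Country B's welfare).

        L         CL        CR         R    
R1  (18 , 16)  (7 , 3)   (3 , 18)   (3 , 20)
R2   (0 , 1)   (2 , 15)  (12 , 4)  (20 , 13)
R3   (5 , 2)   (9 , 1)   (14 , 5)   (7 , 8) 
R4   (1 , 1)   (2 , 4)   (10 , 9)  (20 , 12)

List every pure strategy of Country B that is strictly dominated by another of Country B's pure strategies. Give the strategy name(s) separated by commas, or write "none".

L: dominated, since CR does at least as well everywhere (R1: 18>16, R2: 4>1, R3: 5>2, R4: 9>1).
Nothing dominates CL: L at R2 (15>1); CR at R2 (15>4); R at R2 (15>13).
CR is strictly dominated by R (R1: 20>18, R2: 13>4, R3: 8>5, R4: 12>9).
R is not dominated — it holds its own against L at R1 (20>16); CL at R1 (20>3); CR at R1 (20>18).

L, CR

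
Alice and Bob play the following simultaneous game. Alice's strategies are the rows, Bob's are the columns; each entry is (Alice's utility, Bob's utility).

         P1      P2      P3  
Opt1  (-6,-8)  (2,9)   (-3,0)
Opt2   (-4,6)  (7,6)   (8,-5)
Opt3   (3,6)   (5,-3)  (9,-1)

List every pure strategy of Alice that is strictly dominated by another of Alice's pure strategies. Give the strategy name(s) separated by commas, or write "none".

Opt1

Opt1: dominated, since Opt2 does at least as well everywhere (P1: -4>-6, P2: 7>2, P3: 8>-3).
Nothing dominates Opt2: Opt1 at P1 (-4>-6); Opt3 at P2 (7>5).
Opt3 is not dominated — it holds its own against Opt1 at P1 (3>-6); Opt2 at P1 (3>-4).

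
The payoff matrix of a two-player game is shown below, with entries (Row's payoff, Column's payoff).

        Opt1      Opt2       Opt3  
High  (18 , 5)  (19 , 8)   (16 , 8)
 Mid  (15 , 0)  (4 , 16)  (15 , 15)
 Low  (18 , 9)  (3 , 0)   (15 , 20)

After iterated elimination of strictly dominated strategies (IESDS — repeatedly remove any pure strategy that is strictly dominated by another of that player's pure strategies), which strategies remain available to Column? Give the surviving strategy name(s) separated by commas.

Opt2, Opt3

Row Mid is eliminated: High beats it against every remaining column (Opt1: 18>15, Opt2: 19>4, Opt3: 16>15).
Column's strategy Opt1 is strictly dominated by Opt3 (High: 8>5, Low: 20>9) and is removed.
For Row, High strictly dominates Low on the remaining columns (Opt2: 19>3, Opt3: 16>15); eliminate Low.
Among the remaining strategies, none is strictly dominated by another pure strategy of the same player, so the elimination stops.
Surviving strategies — Row: {High}; Column: {Opt2, Opt3}.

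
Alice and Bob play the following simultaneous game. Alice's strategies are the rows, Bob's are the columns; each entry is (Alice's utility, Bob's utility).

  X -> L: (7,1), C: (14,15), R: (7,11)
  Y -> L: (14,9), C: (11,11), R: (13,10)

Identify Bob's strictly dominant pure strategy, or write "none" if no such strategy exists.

C

C vs L: X: 15>1, Y: 11>9.
C vs R: X: 15>11, Y: 11>10.
C strictly beats every other strategy against every opponent action, so it is strictly dominant.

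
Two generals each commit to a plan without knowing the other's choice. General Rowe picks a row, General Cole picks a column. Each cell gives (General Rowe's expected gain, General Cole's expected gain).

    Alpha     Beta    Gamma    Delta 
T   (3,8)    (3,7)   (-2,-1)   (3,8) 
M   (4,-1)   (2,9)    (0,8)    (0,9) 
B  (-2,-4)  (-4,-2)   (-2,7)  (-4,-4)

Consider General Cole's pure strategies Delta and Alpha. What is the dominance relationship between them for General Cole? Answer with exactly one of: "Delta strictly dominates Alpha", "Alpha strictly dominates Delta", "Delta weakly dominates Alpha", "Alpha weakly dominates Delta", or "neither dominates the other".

Delta's payoffs vs Alpha's, by General Rowe's action — T: 8=8, M: 9>-1, B: -4=-4.
Delta is at least as good everywhere and strictly better somewhere (tied only at T, B), so Delta weakly but not strictly dominates Alpha.

Delta weakly dominates Alpha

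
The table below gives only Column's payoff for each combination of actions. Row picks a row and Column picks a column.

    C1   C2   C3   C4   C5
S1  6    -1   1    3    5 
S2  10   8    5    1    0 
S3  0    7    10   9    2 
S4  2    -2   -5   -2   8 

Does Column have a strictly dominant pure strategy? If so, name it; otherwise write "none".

C1 fails to dominate C2 at S3 (0<7).
C2 fails to dominate C1 at S1 (-1<6).
C3 fails to dominate C1 at S1 (1<6).
C4 fails to dominate C1 at S1 (3<6).
C5 fails to dominate C1 at S1 (5<6).
No single strategy dominates all the others.

none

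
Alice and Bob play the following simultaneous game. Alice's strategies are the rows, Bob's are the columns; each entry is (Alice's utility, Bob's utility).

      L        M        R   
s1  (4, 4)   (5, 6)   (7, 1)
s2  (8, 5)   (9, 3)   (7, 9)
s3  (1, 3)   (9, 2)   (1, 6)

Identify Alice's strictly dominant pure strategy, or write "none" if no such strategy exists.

none

s1 fails to dominate s2 at L (4<8).
s2 fails to dominate s1 at R (7=7).
s3 fails to dominate s1 at L (1<4).
No single strategy dominates all the others.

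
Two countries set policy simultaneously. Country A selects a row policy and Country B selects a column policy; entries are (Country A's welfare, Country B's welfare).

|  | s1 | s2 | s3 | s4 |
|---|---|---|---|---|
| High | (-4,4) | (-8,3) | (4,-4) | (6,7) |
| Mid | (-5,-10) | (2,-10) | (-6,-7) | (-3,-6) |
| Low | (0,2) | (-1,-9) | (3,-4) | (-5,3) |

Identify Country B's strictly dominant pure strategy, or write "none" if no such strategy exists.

s4

s4 vs s1: High: 7>4, Mid: -6>-10, Low: 3>2.
s4 vs s2: High: 7>3, Mid: -6>-10, Low: 3>-9.
s4 vs s3: High: 7>-4, Mid: -6>-7, Low: 3>-4.
s4 strictly beats every other strategy against every opponent action, so it is strictly dominant.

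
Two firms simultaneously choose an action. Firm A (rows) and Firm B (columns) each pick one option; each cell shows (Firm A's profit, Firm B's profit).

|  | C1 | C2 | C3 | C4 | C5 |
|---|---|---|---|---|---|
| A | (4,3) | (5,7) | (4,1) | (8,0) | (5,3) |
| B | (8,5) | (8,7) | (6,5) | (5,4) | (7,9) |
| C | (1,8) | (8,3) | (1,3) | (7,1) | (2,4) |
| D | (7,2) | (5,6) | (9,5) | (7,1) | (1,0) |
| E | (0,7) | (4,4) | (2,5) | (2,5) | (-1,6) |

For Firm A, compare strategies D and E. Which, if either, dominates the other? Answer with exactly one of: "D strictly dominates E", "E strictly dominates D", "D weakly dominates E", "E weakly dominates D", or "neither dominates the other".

D strictly dominates E

Compare D to E across every action of Firm B: C1: 7>0, C2: 5>4, C3: 9>2, C4: 7>2, C5: 1>-1.
Every comparison favours D, so D strictly dominates E.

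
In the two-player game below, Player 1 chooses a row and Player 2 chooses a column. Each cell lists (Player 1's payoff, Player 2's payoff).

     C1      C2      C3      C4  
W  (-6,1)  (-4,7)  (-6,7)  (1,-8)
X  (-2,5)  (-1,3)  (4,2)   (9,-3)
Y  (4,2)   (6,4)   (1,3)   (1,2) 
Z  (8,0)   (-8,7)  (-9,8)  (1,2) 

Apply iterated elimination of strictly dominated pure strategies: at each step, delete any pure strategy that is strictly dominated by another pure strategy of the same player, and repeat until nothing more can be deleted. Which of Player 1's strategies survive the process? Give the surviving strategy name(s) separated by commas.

X, Y, Z

Player 1's strategy W is strictly dominated by X (C1: -2>-6, C2: -1>-4, C3: 4>-6, C4: 9>1) and is removed.
Player 2's strategy C4 is strictly dominated by C2 (X: 3>-3, Y: 4>2, Z: 7>2) and is removed.
Among the remaining strategies, none is strictly dominated by another pure strategy of the same player, so the elimination stops.
Surviving strategies — Player 1: {X, Y, Z}; Player 2: {C1, C2, C3}.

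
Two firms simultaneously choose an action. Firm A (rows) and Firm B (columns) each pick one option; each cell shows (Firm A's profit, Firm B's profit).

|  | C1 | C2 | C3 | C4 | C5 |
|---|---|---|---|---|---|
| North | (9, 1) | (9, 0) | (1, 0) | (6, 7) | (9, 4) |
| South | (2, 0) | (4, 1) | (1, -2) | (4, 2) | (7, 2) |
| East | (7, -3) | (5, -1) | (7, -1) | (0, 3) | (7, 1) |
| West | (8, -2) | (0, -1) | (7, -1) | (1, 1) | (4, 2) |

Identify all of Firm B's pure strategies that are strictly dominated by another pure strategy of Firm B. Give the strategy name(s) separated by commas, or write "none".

C1 is strictly dominated by C4 (North: 7>1, South: 2>0, East: 3>-3, West: 1>-2).
C2 is strictly dominated by C4 (North: 7>0, South: 2>1, East: 3>-1, West: 1>-1).
C3 is strictly dominated by C4 (North: 7>0, South: 2>-2, East: 3>-1, West: 1>-1).
C4: no other strategy beats it everywhere (C1 at North (7>1); C2 at North (7>0); C3 at North (7>0); C5 at North (7>4)).
C5 is not dominated — it holds its own against C1 at North (4>1); C2 at North (4>0); C3 at North (4>0); C4 at South (2=2).

C1, C2, C3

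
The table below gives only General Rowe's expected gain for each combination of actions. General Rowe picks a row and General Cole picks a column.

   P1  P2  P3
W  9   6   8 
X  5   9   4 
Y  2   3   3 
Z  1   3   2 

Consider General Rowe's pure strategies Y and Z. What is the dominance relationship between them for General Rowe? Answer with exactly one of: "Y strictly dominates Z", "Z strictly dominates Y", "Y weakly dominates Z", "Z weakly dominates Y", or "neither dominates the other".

Y weakly dominates Z

Compare Y to Z across each choice by General Cole: P1: 2>1, P2: 3=3, P3: 3>2.
Y is at least as good everywhere and strictly better somewhere (tied only at P2), so Y weakly but not strictly dominates Z.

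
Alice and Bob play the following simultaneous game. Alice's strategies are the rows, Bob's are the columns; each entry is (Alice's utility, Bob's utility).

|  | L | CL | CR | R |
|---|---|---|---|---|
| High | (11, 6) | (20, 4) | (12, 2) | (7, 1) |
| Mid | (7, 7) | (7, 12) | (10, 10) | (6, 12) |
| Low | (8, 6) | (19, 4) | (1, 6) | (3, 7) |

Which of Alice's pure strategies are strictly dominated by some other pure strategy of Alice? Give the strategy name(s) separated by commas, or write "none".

Mid, Low

High: no other strategy beats it everywhere (Mid at L (11>7); Low at L (11>8)).
Mid is strictly dominated by High (L: 11>7, CL: 20>7, CR: 12>10, R: 7>6).
High strictly dominates Low — L: 11>8, CL: 20>19, CR: 12>1, R: 7>3.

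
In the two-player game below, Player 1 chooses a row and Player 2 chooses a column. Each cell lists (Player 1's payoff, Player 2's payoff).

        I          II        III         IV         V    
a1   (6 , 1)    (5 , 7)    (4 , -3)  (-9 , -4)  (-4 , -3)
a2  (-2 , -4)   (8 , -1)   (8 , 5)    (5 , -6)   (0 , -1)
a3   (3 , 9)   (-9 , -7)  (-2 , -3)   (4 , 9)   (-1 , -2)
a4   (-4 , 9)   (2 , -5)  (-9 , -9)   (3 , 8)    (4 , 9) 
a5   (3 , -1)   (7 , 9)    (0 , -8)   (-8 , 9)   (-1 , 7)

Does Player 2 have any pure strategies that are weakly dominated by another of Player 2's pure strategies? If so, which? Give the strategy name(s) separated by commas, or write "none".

I is not dominated — it holds its own against II at a3 (9>-7); III at a1 (1>-3); IV at a1 (1>-4); V at a1 (1>-3).
II is not dominated — it holds its own against I at a1 (7>1); III at a1 (7>-3); IV at a1 (7>-4); V at a1 (7>-3).
III: no other strategy beats it everywhere (I at a2 (5>-4); II at a2 (5>-1); IV at a1 (-3>-4); V at a2 (5>-1)).
Nothing dominates IV: I at a5 (9>-1); II at a3 (9>-7); III at a3 (9>-3); V at a3 (9>-2).
V: no other strategy beats it everywhere (I at a2 (-1>-4); II at a3 (-2>-7); III at a3 (-2>-3); IV at a1 (-3>-4)).

none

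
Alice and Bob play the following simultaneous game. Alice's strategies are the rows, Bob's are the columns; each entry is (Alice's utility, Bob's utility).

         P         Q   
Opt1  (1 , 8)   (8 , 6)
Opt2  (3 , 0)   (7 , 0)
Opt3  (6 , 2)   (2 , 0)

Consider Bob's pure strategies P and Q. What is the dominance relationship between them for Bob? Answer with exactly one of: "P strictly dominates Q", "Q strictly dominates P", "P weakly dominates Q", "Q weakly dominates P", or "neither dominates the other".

P's payoffs vs Q's, by Alice's action — Opt1: 8>6, Opt2: 0=0, Opt3: 2>0.
P is at least as good everywhere and strictly better somewhere (tied only at Opt2), so P weakly but not strictly dominates Q.

P weakly dominates Q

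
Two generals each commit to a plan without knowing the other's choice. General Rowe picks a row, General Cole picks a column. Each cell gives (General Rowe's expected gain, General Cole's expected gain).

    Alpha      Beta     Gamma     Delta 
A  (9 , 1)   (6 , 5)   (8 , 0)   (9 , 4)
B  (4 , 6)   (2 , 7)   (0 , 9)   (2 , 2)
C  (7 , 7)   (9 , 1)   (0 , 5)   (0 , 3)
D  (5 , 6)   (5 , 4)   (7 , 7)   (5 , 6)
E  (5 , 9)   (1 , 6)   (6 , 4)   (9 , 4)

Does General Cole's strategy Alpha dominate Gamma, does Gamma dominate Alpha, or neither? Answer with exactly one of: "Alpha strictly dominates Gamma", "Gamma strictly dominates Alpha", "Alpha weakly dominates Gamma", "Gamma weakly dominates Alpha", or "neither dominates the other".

neither dominates the other

Alpha's payoffs vs Gamma's, by General Rowe's action — A: 1>0, B: 6<9, C: 7>5, D: 6<7, E: 9>4.
Alpha does better at A, C, E but worse at B, D; neither strategy dominates the other.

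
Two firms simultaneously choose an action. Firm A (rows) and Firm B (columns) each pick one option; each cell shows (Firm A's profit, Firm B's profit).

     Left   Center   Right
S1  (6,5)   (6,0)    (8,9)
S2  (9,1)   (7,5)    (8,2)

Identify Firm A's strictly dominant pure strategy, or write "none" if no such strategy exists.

S1 fails to dominate S2 at Left (6<9).
S2 fails to dominate S1 at Right (8=8).
No single strategy dominates all the others.

none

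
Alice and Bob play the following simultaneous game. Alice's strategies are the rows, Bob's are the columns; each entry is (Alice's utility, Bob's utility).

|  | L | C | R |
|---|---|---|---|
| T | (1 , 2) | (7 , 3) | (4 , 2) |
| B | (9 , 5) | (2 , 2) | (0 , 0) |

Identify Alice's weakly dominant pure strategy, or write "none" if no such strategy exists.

none

T fails to dominate B at L (1<9).
B fails to dominate T at C (2<7).
No single strategy dominates all the others.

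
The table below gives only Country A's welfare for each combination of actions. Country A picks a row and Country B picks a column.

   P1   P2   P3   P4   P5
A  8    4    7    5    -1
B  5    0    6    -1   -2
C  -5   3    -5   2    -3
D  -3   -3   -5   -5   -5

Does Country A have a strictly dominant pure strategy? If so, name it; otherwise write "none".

A

A vs B: P1: 8>5, P2: 4>0, P3: 7>6, P4: 5>-1, P5: -1>-2.
A vs C: P1: 8>-5, P2: 4>3, P3: 7>-5, P4: 5>2, P5: -1>-3.
A vs D: P1: 8>-3, P2: 4>-3, P3: 7>-5, P4: 5>-5, P5: -1>-5.
A strictly beats every other strategy against every opponent action, so it is strictly dominant.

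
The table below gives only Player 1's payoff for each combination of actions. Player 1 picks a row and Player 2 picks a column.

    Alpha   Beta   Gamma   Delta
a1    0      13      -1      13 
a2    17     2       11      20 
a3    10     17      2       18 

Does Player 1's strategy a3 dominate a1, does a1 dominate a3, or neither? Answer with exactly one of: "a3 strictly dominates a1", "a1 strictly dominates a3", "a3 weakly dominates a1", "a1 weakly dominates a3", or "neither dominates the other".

a3 strictly dominates a1

a3's payoffs vs a1's, by Player 2's action — Alpha: 10>0, Beta: 17>13, Gamma: 2>-1, Delta: 18>13.
a3 gives a strictly higher payoff against each opponent action, so a3 strictly dominates a1.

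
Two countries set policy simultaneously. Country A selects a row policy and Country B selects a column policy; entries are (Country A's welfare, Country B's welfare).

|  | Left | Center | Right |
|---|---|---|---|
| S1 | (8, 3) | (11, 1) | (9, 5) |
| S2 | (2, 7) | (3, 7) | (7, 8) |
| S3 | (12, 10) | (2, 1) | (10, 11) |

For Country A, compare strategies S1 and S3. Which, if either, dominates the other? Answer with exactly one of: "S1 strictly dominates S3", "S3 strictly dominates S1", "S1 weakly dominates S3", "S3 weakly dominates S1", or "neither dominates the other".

neither dominates the other

S1's payoffs vs S3's, by Country B's action — Left: 8<12, Center: 11>2, Right: 9<10.
S1 does better at Center but worse at Left, Right; neither strategy dominates the other.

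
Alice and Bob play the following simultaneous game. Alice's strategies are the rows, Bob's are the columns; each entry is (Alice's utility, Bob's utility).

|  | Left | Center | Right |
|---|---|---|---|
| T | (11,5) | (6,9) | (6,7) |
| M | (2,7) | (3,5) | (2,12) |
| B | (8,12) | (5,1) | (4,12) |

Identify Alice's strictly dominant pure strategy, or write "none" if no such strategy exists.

T vs M: Left: 11>2, Center: 6>3, Right: 6>2.
T vs B: Left: 11>8, Center: 6>5, Right: 6>4.
T strictly beats every other strategy against every opponent action, so it is strictly dominant.

T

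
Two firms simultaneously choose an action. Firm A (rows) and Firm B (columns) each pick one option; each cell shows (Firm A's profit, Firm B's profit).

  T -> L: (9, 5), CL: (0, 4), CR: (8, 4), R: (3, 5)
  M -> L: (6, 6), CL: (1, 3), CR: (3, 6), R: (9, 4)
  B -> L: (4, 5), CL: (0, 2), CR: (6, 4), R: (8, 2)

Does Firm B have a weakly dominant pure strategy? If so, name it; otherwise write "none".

L

L vs CL: T: 5>4, M: 6>3, B: 5>2.
L vs CR: T: 5>4, M: 6=6, B: 5>4.
L vs R: T: 5=5, M: 6>4, B: 5>2.
L is at least as good as every other strategy against every opponent action, so it is weakly dominant.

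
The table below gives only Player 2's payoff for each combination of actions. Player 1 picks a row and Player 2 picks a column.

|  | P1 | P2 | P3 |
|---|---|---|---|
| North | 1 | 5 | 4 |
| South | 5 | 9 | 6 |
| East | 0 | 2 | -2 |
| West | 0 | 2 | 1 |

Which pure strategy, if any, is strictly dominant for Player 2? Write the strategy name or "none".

P2

P2 vs P1: North: 5>1, South: 9>5, East: 2>0, West: 2>0.
P2 vs P3: North: 5>4, South: 9>6, East: 2>-2, West: 2>1.
P2 strictly beats every other strategy against every opponent action, so it is strictly dominant.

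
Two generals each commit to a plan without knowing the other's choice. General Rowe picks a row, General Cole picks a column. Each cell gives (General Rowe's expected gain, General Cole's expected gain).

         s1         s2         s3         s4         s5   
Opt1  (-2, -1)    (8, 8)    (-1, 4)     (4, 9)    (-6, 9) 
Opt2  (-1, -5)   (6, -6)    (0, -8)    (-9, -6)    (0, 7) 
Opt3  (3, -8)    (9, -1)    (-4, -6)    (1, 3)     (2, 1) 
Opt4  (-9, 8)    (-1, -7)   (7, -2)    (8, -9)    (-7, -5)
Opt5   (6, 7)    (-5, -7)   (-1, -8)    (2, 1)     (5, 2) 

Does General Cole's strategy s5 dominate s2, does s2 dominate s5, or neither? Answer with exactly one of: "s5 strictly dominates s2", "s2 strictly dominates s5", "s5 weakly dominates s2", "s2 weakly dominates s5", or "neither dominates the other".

Compare s5 to s2 across each choice by General Rowe: Opt1: 9>8, Opt2: 7>-6, Opt3: 1>-1, Opt4: -5>-7, Opt5: 2>-7.
Every comparison favours s5, so s5 strictly dominates s2.

s5 strictly dominates s2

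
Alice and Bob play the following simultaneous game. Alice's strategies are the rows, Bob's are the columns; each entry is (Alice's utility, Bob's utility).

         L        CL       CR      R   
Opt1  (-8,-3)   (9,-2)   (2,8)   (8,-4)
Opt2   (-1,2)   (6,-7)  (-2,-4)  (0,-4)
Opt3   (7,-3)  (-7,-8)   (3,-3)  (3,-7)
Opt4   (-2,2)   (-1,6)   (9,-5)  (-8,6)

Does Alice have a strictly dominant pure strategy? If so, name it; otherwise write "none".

Opt1 fails to dominate Opt2 at L (-8<-1).
Opt2 fails to dominate Opt1 at CL (6<9).
Opt3 fails to dominate Opt1 at CL (-7<9).
Opt4 fails to dominate Opt1 at CL (-1<9).
No single strategy dominates all the others.

none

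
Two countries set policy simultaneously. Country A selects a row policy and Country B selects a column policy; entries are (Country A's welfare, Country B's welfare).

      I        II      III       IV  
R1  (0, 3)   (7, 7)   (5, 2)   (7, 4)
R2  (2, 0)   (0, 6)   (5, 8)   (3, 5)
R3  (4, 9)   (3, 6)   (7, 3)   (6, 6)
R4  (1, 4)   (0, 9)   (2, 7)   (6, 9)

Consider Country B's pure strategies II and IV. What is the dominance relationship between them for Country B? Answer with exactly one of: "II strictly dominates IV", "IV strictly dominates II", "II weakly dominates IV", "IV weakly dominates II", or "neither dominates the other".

Compare II to IV across each opponent action: R1: 7>4, R2: 6>5, R3: 6=6, R4: 9=9.
II is at least as good everywhere and strictly better somewhere (tied only at R3, R4), so II weakly but not strictly dominates IV.

II weakly dominates IV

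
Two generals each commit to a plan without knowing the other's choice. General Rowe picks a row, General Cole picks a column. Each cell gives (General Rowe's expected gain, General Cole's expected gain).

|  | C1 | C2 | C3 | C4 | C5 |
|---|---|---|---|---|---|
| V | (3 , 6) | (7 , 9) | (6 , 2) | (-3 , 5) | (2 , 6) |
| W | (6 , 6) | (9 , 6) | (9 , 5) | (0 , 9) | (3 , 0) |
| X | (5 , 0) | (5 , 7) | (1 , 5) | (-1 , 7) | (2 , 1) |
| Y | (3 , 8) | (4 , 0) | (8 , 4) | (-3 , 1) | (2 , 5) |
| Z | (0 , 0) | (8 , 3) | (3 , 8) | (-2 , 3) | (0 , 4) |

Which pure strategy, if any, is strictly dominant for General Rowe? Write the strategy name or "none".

W

W vs V: C1: 6>3, C2: 9>7, C3: 9>6, C4: 0>-3, C5: 3>2.
W vs X: C1: 6>5, C2: 9>5, C3: 9>1, C4: 0>-1, C5: 3>2.
W vs Y: C1: 6>3, C2: 9>4, C3: 9>8, C4: 0>-3, C5: 3>2.
W vs Z: C1: 6>0, C2: 9>8, C3: 9>3, C4: 0>-2, C5: 3>0.
W strictly beats every other strategy against every opponent action, so it is strictly dominant.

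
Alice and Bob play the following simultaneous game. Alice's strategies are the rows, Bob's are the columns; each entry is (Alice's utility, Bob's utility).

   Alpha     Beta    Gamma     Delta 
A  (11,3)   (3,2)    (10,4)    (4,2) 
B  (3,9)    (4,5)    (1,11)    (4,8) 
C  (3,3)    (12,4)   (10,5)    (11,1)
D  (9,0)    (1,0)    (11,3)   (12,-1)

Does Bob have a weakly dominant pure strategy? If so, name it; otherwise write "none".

Gamma

Gamma vs Alpha: A: 4>3, B: 11>9, C: 5>3, D: 3>0.
Gamma vs Beta: A: 4>2, B: 11>5, C: 5>4, D: 3>0.
Gamma vs Delta: A: 4>2, B: 11>8, C: 5>1, D: 3>-1.
Gamma is at least as good as every other strategy against every opponent action, so it is weakly dominant.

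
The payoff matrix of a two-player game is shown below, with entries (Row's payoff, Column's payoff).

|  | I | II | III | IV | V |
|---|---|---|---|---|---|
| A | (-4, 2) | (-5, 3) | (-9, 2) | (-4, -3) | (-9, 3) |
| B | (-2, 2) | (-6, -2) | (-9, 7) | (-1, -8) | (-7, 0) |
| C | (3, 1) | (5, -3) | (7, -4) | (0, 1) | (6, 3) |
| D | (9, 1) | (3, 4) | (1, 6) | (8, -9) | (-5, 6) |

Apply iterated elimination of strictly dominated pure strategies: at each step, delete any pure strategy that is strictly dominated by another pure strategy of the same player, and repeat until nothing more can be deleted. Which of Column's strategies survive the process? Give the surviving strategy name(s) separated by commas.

For Row, C strictly dominates A on the remaining columns (I: 3>-4, II: 5>-5, III: 7>-9, IV: 0>-4, V: 6>-9); eliminate A.
Row B is eliminated: C beats it against every remaining column (I: 3>-2, II: 5>-6, III: 7>-9, IV: 0>-1, V: 6>-7).
Column's strategy I is strictly dominated by V (C: 3>1, D: 6>1) and is removed.
For Column, V strictly dominates II on the remaining rows (C: 3>-3, D: 6>4); eliminate II.
Column IV is eliminated: V beats it against every remaining row (C: 3>1, D: 6>-9).
Row's strategy D is strictly dominated by C (III: 7>1, V: 6>-5) and is removed.
Column's strategy III is strictly dominated by V (C: 3>-4) and is removed.
Among the remaining strategies, none is strictly dominated by another pure strategy of the same player, so the elimination stops.
Surviving strategies — Row: {C}; Column: {V}.

V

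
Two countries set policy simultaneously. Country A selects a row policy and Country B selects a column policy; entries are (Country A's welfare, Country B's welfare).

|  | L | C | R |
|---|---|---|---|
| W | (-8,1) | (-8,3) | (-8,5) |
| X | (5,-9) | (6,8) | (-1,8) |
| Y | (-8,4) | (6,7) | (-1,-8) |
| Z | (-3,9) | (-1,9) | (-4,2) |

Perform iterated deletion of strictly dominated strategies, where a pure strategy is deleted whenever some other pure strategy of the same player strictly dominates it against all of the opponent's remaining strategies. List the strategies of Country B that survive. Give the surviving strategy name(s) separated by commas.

C, R

Country A's strategy W is strictly dominated by X (L: 5>-8, C: 6>-8, R: -1>-8) and is removed.
Country A's strategy Z is strictly dominated by X (L: 5>-3, C: 6>-1, R: -1>-4) and is removed.
For Country B, C strictly dominates L on the remaining rows (X: 8>-9, Y: 7>4); eliminate L.
Among the remaining strategies, none is strictly dominated by another pure strategy of the same player, so the elimination stops.
Surviving strategies — Country A: {X, Y}; Country B: {C, R}.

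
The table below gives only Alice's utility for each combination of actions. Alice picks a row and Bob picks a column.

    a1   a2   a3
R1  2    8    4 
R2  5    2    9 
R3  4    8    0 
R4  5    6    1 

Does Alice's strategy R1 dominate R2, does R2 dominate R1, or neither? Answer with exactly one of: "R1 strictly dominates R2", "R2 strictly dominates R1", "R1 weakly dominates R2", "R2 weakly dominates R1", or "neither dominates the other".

Compare R1 to R2 across each opponent action: a1: 2<5, a2: 8>2, a3: 4<9.
R1 does better at a2 but worse at a1, a3; neither strategy dominates the other.

neither dominates the other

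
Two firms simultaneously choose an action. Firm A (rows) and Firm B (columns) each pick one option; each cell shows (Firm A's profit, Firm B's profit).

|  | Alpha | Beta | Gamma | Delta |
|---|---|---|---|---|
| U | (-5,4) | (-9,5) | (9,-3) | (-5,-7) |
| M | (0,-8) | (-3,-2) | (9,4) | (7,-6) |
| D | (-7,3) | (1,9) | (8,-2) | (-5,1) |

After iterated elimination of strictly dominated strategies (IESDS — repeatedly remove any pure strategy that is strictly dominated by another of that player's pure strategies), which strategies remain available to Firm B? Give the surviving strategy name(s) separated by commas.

Column Alpha is eliminated: Beta beats it against every remaining row (U: 5>4, M: -2>-8, D: 9>3).
For Firm B, Beta strictly dominates Delta on the remaining rows (U: 5>-7, M: -2>-6, D: 9>1); eliminate Delta.
Among the remaining strategies, none is strictly dominated by another pure strategy of the same player, so the elimination stops.
Surviving strategies — Firm A: {U, M, D}; Firm B: {Beta, Gamma}.

Beta, Gamma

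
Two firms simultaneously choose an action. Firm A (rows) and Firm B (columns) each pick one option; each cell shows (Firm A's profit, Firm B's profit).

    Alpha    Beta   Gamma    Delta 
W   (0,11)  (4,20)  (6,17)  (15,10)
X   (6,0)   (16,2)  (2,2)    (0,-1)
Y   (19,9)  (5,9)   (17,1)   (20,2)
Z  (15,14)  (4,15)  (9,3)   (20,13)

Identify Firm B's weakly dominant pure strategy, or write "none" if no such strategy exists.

Beta

Beta vs Alpha: W: 20>11, X: 2>0, Y: 9=9, Z: 15>14.
Beta vs Gamma: W: 20>17, X: 2=2, Y: 9>1, Z: 15>3.
Beta vs Delta: W: 20>10, X: 2>-1, Y: 9>2, Z: 15>13.
Beta is at least as good as every other strategy against every opponent action, so it is weakly dominant.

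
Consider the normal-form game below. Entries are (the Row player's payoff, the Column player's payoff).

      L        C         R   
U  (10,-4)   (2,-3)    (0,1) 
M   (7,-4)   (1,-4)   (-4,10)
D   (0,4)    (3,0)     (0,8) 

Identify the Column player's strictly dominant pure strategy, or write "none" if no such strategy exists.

R

R vs L: U: 1>-4, M: 10>-4, D: 8>4.
R vs C: U: 1>-3, M: 10>-4, D: 8>0.
R strictly beats every other strategy against every opponent action, so it is strictly dominant.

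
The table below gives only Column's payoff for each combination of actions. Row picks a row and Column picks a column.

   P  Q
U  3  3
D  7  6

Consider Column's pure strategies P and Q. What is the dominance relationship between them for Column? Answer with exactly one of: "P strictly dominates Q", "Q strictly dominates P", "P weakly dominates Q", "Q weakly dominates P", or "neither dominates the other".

P weakly dominates Q

Compare P to Q across each opponent action: U: 3=3, D: 7>6.
P is at least as good everywhere and strictly better somewhere (tied only at U), so P weakly but not strictly dominates Q.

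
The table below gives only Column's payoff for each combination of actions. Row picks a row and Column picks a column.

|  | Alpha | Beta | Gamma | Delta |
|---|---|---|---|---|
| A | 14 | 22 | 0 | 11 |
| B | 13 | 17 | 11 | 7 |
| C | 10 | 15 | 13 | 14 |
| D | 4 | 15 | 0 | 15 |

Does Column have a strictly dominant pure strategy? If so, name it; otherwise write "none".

none

Alpha fails to dominate Beta at A (14<22).
Beta fails to dominate Delta at D (15=15).
Gamma fails to dominate Alpha at A (0<14).
Delta fails to dominate Alpha at A (11<14).
No single strategy dominates all the others.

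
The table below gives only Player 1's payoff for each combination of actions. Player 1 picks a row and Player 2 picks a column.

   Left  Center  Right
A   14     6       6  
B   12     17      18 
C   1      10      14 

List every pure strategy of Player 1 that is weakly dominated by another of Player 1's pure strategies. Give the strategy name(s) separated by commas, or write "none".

A is not dominated — it holds its own against B at Left (14>12); C at Left (14>1).
Nothing dominates B: A at Center (17>6); C at Left (12>1).
B weakly dominates C — Left: 12>1, Center: 17>10, Right: 18>14.

C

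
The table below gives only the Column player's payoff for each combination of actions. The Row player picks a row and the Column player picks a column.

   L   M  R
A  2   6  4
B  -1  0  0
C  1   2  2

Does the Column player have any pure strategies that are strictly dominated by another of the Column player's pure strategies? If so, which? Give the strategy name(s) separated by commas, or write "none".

L

L is strictly dominated by M (A: 6>2, B: 0>-1, C: 2>1).
M: no other strategy beats it everywhere (L at A (6>2); R at A (6>4)).
Nothing dominates R: L at A (4>2); M at B (0=0).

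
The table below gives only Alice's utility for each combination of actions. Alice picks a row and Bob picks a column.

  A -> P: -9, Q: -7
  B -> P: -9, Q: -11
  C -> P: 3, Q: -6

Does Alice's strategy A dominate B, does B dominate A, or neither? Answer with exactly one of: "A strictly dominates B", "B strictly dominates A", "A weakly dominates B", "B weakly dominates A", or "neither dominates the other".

Compare A to B across every action of Bob: P: -9=-9, Q: -7>-11.
A is at least as good everywhere and strictly better somewhere (tied only at P), so A weakly but not strictly dominates B.

A weakly dominates B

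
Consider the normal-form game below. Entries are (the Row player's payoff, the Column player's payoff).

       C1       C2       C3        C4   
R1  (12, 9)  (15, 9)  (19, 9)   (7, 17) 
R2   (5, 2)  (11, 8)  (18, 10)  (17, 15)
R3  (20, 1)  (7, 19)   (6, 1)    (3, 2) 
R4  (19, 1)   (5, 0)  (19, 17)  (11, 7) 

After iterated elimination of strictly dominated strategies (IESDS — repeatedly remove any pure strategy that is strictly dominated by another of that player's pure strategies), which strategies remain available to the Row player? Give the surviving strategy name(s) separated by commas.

R1, R2, R4

The Column player's strategy C1 is strictly dominated by C4 (R1: 17>9, R2: 15>2, R3: 2>1, R4: 7>1) and is removed.
Row R3 is eliminated: R1 beats it against every remaining column (C2: 15>7, C3: 19>6, C4: 7>3).
The Column player's strategy C2 is strictly dominated by C4 (R1: 17>9, R2: 15>8, R4: 7>0) and is removed.
Among the remaining strategies, none is strictly dominated by another pure strategy of the same player, so the elimination stops.
Surviving strategies — the Row player: {R1, R2, R4}; the Column player: {C3, C4}.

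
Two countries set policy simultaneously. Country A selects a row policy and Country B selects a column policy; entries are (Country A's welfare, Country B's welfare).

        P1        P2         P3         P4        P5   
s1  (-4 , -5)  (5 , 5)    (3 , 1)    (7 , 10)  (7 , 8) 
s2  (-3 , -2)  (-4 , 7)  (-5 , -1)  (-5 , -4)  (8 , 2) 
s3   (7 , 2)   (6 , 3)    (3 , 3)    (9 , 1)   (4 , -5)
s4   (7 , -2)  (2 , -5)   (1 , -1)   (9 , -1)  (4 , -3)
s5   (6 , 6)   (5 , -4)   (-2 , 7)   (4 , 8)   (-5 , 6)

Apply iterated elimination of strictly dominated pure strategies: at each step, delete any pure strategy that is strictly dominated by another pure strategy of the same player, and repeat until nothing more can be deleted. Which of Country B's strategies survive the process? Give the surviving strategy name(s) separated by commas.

Row s5 is eliminated: s3 beats it against every remaining column (P1: 7>6, P2: 6>5, P3: 3>-2, P4: 9>4, P5: 4>-5).
Column P1 is eliminated: P3 beats it against every remaining row (s1: 1>-5, s2: -1>-2, s3: 3>2, s4: -1>-2).
Among the remaining strategies, none is strictly dominated by another pure strategy of the same player, so the elimination stops.
Surviving strategies — Country A: {s1, s2, s3, s4}; Country B: {P2, P3, P4, P5}.

P2, P3, P4, P5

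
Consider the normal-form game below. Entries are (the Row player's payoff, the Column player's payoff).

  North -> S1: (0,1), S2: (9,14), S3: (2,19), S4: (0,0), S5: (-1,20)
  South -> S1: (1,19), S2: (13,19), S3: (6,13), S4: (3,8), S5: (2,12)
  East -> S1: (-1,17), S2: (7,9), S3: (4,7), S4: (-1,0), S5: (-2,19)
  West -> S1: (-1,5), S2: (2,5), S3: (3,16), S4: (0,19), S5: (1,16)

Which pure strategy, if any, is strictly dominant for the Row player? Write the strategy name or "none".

South vs North: S1: 1>0, S2: 13>9, S3: 6>2, S4: 3>0, S5: 2>-1.
South vs East: S1: 1>-1, S2: 13>7, S3: 6>4, S4: 3>-1, S5: 2>-2.
South vs West: S1: 1>-1, S2: 13>2, S3: 6>3, S4: 3>0, S5: 2>1.
South strictly beats every other strategy against every opponent action, so it is strictly dominant.

South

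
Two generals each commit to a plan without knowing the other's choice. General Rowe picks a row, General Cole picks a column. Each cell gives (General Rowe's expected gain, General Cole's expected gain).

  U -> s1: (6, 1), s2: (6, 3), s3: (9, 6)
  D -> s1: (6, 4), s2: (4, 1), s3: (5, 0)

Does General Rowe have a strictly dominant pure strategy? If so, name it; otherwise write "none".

U fails to dominate D at s1 (6=6).
D fails to dominate U at s1 (6=6).
No single strategy dominates all the others.

none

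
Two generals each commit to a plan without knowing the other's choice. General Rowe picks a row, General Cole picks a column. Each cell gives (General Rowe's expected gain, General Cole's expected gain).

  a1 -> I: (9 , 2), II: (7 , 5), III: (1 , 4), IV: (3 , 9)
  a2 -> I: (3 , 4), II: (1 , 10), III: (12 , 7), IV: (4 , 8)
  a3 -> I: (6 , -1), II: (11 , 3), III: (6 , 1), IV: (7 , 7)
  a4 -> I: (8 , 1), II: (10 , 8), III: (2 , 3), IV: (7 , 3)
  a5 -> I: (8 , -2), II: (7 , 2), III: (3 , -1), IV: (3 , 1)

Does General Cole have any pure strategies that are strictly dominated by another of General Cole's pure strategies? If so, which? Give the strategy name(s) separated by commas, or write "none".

I, III

I: dominated, since II does at least as well everywhere (a1: 5>2, a2: 10>4, a3: 3>-1, a4: 8>1, a5: 2>-2).
II is not dominated — it holds its own against I at a1 (5>2); III at a1 (5>4); IV at a2 (10>8).
III is strictly dominated by II (a1: 5>4, a2: 10>7, a3: 3>1, a4: 8>3, a5: 2>-1).
Nothing dominates IV: I at a1 (9>2); II at a1 (9>5); III at a1 (9>4).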